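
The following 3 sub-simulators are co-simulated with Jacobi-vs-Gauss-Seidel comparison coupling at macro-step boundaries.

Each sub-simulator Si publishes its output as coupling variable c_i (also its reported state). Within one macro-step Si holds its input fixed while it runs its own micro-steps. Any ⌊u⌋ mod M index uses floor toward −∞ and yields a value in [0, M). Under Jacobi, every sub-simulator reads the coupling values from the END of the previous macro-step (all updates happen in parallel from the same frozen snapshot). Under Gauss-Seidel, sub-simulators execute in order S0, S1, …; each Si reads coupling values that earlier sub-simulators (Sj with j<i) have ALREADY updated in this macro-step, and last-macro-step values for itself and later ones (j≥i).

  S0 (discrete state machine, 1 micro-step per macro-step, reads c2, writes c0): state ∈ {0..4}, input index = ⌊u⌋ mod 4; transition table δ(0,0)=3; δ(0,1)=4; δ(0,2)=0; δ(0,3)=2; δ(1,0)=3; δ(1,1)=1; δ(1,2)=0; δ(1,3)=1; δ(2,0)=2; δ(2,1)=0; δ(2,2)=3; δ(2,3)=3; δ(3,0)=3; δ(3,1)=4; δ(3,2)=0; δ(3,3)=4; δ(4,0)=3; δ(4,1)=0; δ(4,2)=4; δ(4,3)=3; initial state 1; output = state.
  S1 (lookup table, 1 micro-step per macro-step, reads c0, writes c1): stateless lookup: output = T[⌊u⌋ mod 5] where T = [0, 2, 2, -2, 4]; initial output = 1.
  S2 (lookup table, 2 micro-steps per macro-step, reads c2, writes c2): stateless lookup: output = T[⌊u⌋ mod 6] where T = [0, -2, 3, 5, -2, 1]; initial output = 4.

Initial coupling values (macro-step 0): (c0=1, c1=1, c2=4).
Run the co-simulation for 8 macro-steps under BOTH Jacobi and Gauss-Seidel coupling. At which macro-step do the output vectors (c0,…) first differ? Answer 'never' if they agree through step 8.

[Jacobi] macro 1: S0 reads c2=4 → after 1×micro: 3; S1 reads c0=1 → after 1×micro: 2; S2 reads c2=4 → after 2×micro: -2 ⇒ (c0=3, c1=2, c2=-2)
[Jacobi] macro 2: S0 reads c2=-2 → after 1×micro: 0; S1 reads c0=3 → after 1×micro: -2; S2 reads c2=-2 → after 2×micro: -2 ⇒ (c0=0, c1=-2, c2=-2)
[Jacobi] macro 3: S0 reads c2=-2 → after 1×micro: 0; S1 reads c0=0 → after 1×micro: 0; S2 reads c2=-2 → after 2×micro: -2 ⇒ (c0=0, c1=0, c2=-2)
[Jacobi] macro 4: S0 reads c2=-2 → after 1×micro: 0; S1 reads c0=0 → after 1×micro: 0; S2 reads c2=-2 → after 2×micro: -2 ⇒ (c0=0, c1=0, c2=-2)
[Jacobi] macro 5: S0 reads c2=-2 → after 1×micro: 0; S1 reads c0=0 → after 1×micro: 0; S2 reads c2=-2 → after 2×micro: -2 ⇒ (c0=0, c1=0, c2=-2)
[Jacobi] macro 6: S0 reads c2=-2 → after 1×micro: 0; S1 reads c0=0 → after 1×micro: 0; S2 reads c2=-2 → after 2×micro: -2 ⇒ (c0=0, c1=0, c2=-2)
[Jacobi] macro 7: S0 reads c2=-2 → after 1×micro: 0; S1 reads c0=0 → after 1×micro: 0; S2 reads c2=-2 → after 2×micro: -2 ⇒ (c0=0, c1=0, c2=-2)
[Jacobi] macro 8: S0 reads c2=-2 → after 1×micro: 0; S1 reads c0=0 → after 1×micro: 0; S2 reads c2=-2 → after 2×micro: -2 ⇒ (c0=0, c1=0, c2=-2)
[Gauss-Seidel] macro 1: S0 reads c2=4 → after 1×micro: 3; S1 reads c0=3 → after 1×micro: -2; S2 reads c2=4 → after 2×micro: -2 ⇒ (c0=3, c1=-2, c2=-2)
[Gauss-Seidel] macro 2: S0 reads c2=-2 → after 1×micro: 0; S1 reads c0=0 → after 1×micro: 0; S2 reads c2=-2 → after 2×micro: -2 ⇒ (c0=0, c1=0, c2=-2)
[Gauss-Seidel] macro 3: S0 reads c2=-2 → after 1×micro: 0; S1 reads c0=0 → after 1×micro: 0; S2 reads c2=-2 → after 2×micro: -2 ⇒ (c0=0, c1=0, c2=-2)
[Gauss-Seidel] macro 4: S0 reads c2=-2 → after 1×micro: 0; S1 reads c0=0 → after 1×micro: 0; S2 reads c2=-2 → after 2×micro: -2 ⇒ (c0=0, c1=0, c2=-2)
[Gauss-Seidel] macro 5: S0 reads c2=-2 → after 1×micro: 0; S1 reads c0=0 → after 1×micro: 0; S2 reads c2=-2 → after 2×micro: -2 ⇒ (c0=0, c1=0, c2=-2)
[Gauss-Seidel] macro 6: S0 reads c2=-2 → after 1×micro: 0; S1 reads c0=0 → after 1×micro: 0; S2 reads c2=-2 → after 2×micro: -2 ⇒ (c0=0, c1=0, c2=-2)
[Gauss-Seidel] macro 7: S0 reads c2=-2 → after 1×micro: 0; S1 reads c0=0 → after 1×micro: 0; S2 reads c2=-2 → after 2×micro: -2 ⇒ (c0=0, c1=0, c2=-2)
[Gauss-Seidel] macro 8: S0 reads c2=-2 → after 1×micro: 0; S1 reads c0=0 → after 1×micro: 0; S2 reads c2=-2 → after 2×micro: -2 ⇒ (c0=0, c1=0, c2=-2)

first divergence at macro-step: 1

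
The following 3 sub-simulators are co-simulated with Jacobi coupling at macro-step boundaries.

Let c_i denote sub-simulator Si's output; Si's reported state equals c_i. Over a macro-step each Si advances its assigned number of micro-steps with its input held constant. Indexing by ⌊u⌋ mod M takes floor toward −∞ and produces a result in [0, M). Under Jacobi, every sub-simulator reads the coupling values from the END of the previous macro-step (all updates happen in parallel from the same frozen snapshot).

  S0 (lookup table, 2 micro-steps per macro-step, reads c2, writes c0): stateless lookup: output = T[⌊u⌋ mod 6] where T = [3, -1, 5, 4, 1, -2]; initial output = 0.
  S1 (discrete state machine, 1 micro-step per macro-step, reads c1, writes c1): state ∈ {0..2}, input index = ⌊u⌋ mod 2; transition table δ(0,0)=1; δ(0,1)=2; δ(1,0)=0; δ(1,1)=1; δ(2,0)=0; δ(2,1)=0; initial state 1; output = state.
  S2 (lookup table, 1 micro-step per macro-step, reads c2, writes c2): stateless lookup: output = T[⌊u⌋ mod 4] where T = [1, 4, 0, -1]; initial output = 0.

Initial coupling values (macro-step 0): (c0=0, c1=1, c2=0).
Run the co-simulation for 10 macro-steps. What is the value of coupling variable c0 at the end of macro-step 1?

macro 1: S0 reads c2=0 → after 2×micro: 3; S1 reads c1=1 → after 1×micro: 1; S2 reads c2=0 → after 1×micro: 1 ⇒ (c0=3, c1=1, c2=1)
macro 2: S0 reads c2=1 → after 2×micro: -1; S1 reads c1=1 → after 1×micro: 1; S2 reads c2=1 → after 1×micro: 4 ⇒ (c0=-1, c1=1, c2=4)
macro 3: S0 reads c2=4 → after 2×micro: 1; S1 reads c1=1 → after 1×micro: 1; S2 reads c2=4 → after 1×micro: 1 ⇒ (c0=1, c1=1, c2=1)
macro 4: S0 reads c2=1 → after 2×micro: -1; S1 reads c1=1 → after 1×micro: 1; S2 reads c2=1 → after 1×micro: 4 ⇒ (c0=-1, c1=1, c2=4)
macro 5: S0 reads c2=4 → after 2×micro: 1; S1 reads c1=1 → after 1×micro: 1; S2 reads c2=4 → after 1×micro: 1 ⇒ (c0=1, c1=1, c2=1)
macro 6: S0 reads c2=1 → after 2×micro: -1; S1 reads c1=1 → after 1×micro: 1; S2 reads c2=1 → after 1×micro: 4 ⇒ (c0=-1, c1=1, c2=4)
macro 7: S0 reads c2=4 → after 2×micro: 1; S1 reads c1=1 → after 1×micro: 1; S2 reads c2=4 → after 1×micro: 1 ⇒ (c0=1, c1=1, c2=1)
macro 8: S0 reads c2=1 → after 2×micro: -1; S1 reads c1=1 → after 1×micro: 1; S2 reads c2=1 → after 1×micro: 4 ⇒ (c0=-1, c1=1, c2=4)
macro 9: S0 reads c2=4 → after 2×micro: 1; S1 reads c1=1 → after 1×micro: 1; S2 reads c2=4 → after 1×micro: 1 ⇒ (c0=1, c1=1, c2=1)
macro 10: S0 reads c2=1 → after 2×micro: -1; S1 reads c1=1 → after 1×micro: 1; S2 reads c2=1 → after 1×micro: 4 ⇒ (c0=-1, c1=1, c2=4)

c0 at macro-step 1 = 3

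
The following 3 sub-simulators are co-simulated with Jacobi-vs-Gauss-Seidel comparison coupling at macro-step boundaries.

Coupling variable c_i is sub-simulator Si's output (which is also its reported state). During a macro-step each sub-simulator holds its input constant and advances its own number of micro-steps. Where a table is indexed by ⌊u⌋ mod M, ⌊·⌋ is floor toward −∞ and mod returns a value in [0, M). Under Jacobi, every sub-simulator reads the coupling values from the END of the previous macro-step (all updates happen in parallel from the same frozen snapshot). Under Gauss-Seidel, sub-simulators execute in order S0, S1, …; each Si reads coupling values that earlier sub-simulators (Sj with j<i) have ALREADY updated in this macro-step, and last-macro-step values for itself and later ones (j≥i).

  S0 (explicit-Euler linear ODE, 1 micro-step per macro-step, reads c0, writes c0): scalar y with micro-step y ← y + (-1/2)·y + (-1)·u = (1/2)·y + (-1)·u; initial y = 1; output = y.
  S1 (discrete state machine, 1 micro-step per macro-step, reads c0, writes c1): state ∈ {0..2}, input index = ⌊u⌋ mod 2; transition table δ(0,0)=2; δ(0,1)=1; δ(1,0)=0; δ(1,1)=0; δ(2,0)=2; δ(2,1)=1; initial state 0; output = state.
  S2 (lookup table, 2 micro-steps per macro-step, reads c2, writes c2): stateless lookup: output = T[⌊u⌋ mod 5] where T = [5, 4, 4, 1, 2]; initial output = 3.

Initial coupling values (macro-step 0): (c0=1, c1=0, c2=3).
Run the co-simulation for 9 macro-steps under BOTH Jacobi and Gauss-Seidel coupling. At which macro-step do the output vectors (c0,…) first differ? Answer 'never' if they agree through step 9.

first divergence at macro-step: 3

[Jacobi] macro 1: S0 reads c0=1 → after 1×micro: -1/2; S1 reads c0=1 → after 1×micro: 1; S2 reads c2=3 → after 2×micro: 1 ⇒ (c0=-1/2, c1=1, c2=1)
[Jacobi] macro 2: S0 reads c0=-1/2 → after 1×micro: 1/4; S1 reads c0=-1/2 → after 1×micro: 0; S2 reads c2=1 → after 2×micro: 4 ⇒ (c0=1/4, c1=0, c2=4)
[Jacobi] macro 3: S0 reads c0=1/4 → after 1×micro: -1/8; S1 reads c0=1/4 → after 1×micro: 2; S2 reads c2=4 → after 2×micro: 2 ⇒ (c0=-1/8, c1=2, c2=2)
[Jacobi] macro 4: S0 reads c0=-1/8 → after 1×micro: 1/16; S1 reads c0=-1/8 → after 1×micro: 1; S2 reads c2=2 → after 2×micro: 4 ⇒ (c0=1/16, c1=1, c2=4)
[Jacobi] macro 5: S0 reads c0=1/16 → after 1×micro: -1/32; S1 reads c0=1/16 → after 1×micro: 0; S2 reads c2=4 → after 2×micro: 2 ⇒ (c0=-1/32, c1=0, c2=2)
[Jacobi] macro 6: S0 reads c0=-1/32 → after 1×micro: 1/64; S1 reads c0=-1/32 → after 1×micro: 1; S2 reads c2=2 → after 2×micro: 4 ⇒ (c0=1/64, c1=1, c2=4)
[Jacobi] macro 7: S0 reads c0=1/64 → after 1×micro: -1/128; S1 reads c0=1/64 → after 1×micro: 0; S2 reads c2=4 → after 2×micro: 2 ⇒ (c0=-1/128, c1=0, c2=2)
[Jacobi] macro 8: S0 reads c0=-1/128 → after 1×micro: 1/256; S1 reads c0=-1/128 → after 1×micro: 1; S2 reads c2=2 → after 2×micro: 4 ⇒ (c0=1/256, c1=1, c2=4)
[Jacobi] macro 9: S0 reads c0=1/256 → after 1×micro: -1/512; S1 reads c0=1/256 → after 1×micro: 0; S2 reads c2=4 → after 2×micro: 2 ⇒ (c0=-1/512, c1=0, c2=2)
[Gauss-Seidel] macro 1: S0 reads c0=1 → after 1×micro: -1/2; S1 reads c0=-1/2 → after 1×micro: 1; S2 reads c2=3 → after 2×micro: 1 ⇒ (c0=-1/2, c1=1, c2=1)
[Gauss-Seidel] macro 2: S0 reads c0=-1/2 → after 1×micro: 1/4; S1 reads c0=1/4 → after 1×micro: 0; S2 reads c2=1 → after 2×micro: 4 ⇒ (c0=1/4, c1=0, c2=4)
[Gauss-Seidel] macro 3: S0 reads c0=1/4 → after 1×micro: -1/8; S1 reads c0=-1/8 → after 1×micro: 1; S2 reads c2=4 → after 2×micro: 2 ⇒ (c0=-1/8, c1=1, c2=2)
[Gauss-Seidel] macro 4: S0 reads c0=-1/8 → after 1×micro: 1/16; S1 reads c0=1/16 → after 1×micro: 0; S2 reads c2=2 → after 2×micro: 4 ⇒ (c0=1/16, c1=0, c2=4)
[Gauss-Seidel] macro 5: S0 reads c0=1/16 → after 1×micro: -1/32; S1 reads c0=-1/32 → after 1×micro: 1; S2 reads c2=4 → after 2×micro: 2 ⇒ (c0=-1/32, c1=1, c2=2)
[Gauss-Seidel] macro 6: S0 reads c0=-1/32 → after 1×micro: 1/64; S1 reads c0=1/64 → after 1×micro: 0; S2 reads c2=2 → after 2×micro: 4 ⇒ (c0=1/64, c1=0, c2=4)
[Gauss-Seidel] macro 7: S0 reads c0=1/64 → after 1×micro: -1/128; S1 reads c0=-1/128 → after 1×micro: 1; S2 reads c2=4 → after 2×micro: 2 ⇒ (c0=-1/128, c1=1, c2=2)
[Gauss-Seidel] macro 8: S0 reads c0=-1/128 → after 1×micro: 1/256; S1 reads c0=1/256 → after 1×micro: 0; S2 reads c2=2 → after 2×micro: 4 ⇒ (c0=1/256, c1=0, c2=4)
[Gauss-Seidel] macro 9: S0 reads c0=1/256 → after 1×micro: -1/512; S1 reads c0=-1/512 → after 1×micro: 1; S2 reads c2=4 → after 2×micro: 2 ⇒ (c0=-1/512, c1=1, c2=2)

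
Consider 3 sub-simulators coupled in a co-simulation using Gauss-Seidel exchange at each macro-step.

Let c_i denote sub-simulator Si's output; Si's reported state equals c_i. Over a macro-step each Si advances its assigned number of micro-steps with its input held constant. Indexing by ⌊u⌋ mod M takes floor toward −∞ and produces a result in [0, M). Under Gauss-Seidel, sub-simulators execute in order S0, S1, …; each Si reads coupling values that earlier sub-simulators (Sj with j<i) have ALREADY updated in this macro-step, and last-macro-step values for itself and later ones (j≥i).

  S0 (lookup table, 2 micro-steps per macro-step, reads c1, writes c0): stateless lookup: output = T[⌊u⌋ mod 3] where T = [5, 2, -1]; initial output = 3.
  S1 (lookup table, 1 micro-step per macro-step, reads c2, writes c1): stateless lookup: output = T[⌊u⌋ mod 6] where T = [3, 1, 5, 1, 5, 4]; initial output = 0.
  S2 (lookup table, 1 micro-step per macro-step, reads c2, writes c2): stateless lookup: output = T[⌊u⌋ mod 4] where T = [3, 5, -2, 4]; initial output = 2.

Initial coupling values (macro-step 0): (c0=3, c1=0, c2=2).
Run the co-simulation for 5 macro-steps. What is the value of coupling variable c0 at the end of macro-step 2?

macro 1: S0 reads c1=0 → after 2×micro: 5; S1 reads c2=2 → after 1×micro: 5; S2 reads c2=2 → after 1×micro: -2 ⇒ (c0=5, c1=5, c2=-2)
macro 2: S0 reads c1=5 → after 2×micro: -1; S1 reads c2=-2 → after 1×micro: 5; S2 reads c2=-2 → after 1×micro: -2 ⇒ (c0=-1, c1=5, c2=-2)
macro 3: S0 reads c1=5 → after 2×micro: -1; S1 reads c2=-2 → after 1×micro: 5; S2 reads c2=-2 → after 1×micro: -2 ⇒ (c0=-1, c1=5, c2=-2)
macro 4: S0 reads c1=5 → after 2×micro: -1; S1 reads c2=-2 → after 1×micro: 5; S2 reads c2=-2 → after 1×micro: -2 ⇒ (c0=-1, c1=5, c2=-2)
macro 5: S0 reads c1=5 → after 2×micro: -1; S1 reads c2=-2 → after 1×micro: 5; S2 reads c2=-2 → after 1×micro: -2 ⇒ (c0=-1, c1=5, c2=-2)

c0 at macro-step 2 = -1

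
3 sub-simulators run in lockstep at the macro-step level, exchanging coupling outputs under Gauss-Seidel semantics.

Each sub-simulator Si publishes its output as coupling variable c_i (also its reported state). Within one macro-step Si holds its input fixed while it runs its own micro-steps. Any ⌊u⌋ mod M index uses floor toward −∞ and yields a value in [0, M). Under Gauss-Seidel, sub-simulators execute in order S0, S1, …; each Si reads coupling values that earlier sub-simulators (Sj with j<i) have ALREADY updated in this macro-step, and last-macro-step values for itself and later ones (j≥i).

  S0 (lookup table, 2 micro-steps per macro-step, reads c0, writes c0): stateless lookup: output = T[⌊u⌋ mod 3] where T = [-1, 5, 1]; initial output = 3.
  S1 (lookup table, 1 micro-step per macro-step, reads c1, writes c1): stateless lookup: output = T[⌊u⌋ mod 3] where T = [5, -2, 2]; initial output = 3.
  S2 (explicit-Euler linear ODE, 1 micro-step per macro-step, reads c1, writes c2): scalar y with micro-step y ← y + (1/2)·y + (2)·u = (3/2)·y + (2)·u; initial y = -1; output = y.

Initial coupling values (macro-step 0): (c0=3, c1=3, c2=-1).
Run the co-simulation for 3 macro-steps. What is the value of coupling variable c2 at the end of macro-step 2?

macro 1: S0 reads c0=3 → after 2×micro: -1; S1 reads c1=3 → after 1×micro: 5; S2 reads c1=5 → after 1×micro: 17/2 ⇒ (c0=-1, c1=5, c2=17/2)
macro 2: S0 reads c0=-1 → after 2×micro: 1; S1 reads c1=5 → after 1×micro: 2; S2 reads c1=2 → after 1×micro: 67/4 ⇒ (c0=1, c1=2, c2=67/4)
macro 3: S0 reads c0=1 → after 2×micro: 5; S1 reads c1=2 → after 1×micro: 2; S2 reads c1=2 → after 1×micro: 233/8 ⇒ (c0=5, c1=2, c2=233/8)

c2 at macro-step 2 = 67/4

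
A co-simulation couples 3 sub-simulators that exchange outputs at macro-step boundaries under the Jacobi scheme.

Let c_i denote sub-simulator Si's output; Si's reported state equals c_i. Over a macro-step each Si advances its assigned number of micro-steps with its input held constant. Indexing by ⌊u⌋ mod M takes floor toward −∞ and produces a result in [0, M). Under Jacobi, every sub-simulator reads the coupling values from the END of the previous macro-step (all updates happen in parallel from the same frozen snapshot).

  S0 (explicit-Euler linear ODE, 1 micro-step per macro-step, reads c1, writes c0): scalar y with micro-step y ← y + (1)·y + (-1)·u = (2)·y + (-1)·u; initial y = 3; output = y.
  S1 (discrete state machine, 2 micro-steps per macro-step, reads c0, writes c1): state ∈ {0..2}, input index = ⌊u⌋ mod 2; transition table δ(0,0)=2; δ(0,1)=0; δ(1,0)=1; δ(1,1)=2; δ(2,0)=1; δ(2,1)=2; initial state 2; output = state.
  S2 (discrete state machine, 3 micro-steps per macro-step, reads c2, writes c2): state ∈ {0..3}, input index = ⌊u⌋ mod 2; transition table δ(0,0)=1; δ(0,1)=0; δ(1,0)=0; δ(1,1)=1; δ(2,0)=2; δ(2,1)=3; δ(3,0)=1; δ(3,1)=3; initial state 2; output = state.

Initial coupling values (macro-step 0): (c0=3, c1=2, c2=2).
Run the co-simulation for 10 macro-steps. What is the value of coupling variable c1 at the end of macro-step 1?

c1 at macro-step 1 = 2

macro 1: S0 reads c1=2 → after 1×micro: 4; S1 reads c0=3 → after 2×micro: 2; S2 reads c2=2 → after 3×micro: 2 ⇒ (c0=4, c1=2, c2=2)
macro 2: S0 reads c1=2 → after 1×micro: 6; S1 reads c0=4 → after 2×micro: 1; S2 reads c2=2 → after 3×micro: 2 ⇒ (c0=6, c1=1, c2=2)
macro 3: S0 reads c1=1 → after 1×micro: 11; S1 reads c0=6 → after 2×micro: 1; S2 reads c2=2 → after 3×micro: 2 ⇒ (c0=11, c1=1, c2=2)
macro 4: S0 reads c1=1 → after 1×micro: 21; S1 reads c0=11 → after 2×micro: 2; S2 reads c2=2 → after 3×micro: 2 ⇒ (c0=21, c1=2, c2=2)
macro 5: S0 reads c1=2 → after 1×micro: 40; S1 reads c0=21 → after 2×micro: 2; S2 reads c2=2 → after 3×micro: 2 ⇒ (c0=40, c1=2, c2=2)
macro 6: S0 reads c1=2 → after 1×micro: 78; S1 reads c0=40 → after 2×micro: 1; S2 reads c2=2 → after 3×micro: 2 ⇒ (c0=78, c1=1, c2=2)
macro 7: S0 reads c1=1 → after 1×micro: 155; S1 reads c0=78 → after 2×micro: 1; S2 reads c2=2 → after 3×micro: 2 ⇒ (c0=155, c1=1, c2=2)
macro 8: S0 reads c1=1 → after 1×micro: 309; S1 reads c0=155 → after 2×micro: 2; S2 reads c2=2 → after 3×micro: 2 ⇒ (c0=309, c1=2, c2=2)
macro 9: S0 reads c1=2 → after 1×micro: 616; S1 reads c0=309 → after 2×micro: 2; S2 reads c2=2 → after 3×micro: 2 ⇒ (c0=616, c1=2, c2=2)
macro 10: S0 reads c1=2 → after 1×micro: 1230; S1 reads c0=616 → after 2×micro: 1; S2 reads c2=2 → after 3×micro: 2 ⇒ (c0=1230, c1=1, c2=2)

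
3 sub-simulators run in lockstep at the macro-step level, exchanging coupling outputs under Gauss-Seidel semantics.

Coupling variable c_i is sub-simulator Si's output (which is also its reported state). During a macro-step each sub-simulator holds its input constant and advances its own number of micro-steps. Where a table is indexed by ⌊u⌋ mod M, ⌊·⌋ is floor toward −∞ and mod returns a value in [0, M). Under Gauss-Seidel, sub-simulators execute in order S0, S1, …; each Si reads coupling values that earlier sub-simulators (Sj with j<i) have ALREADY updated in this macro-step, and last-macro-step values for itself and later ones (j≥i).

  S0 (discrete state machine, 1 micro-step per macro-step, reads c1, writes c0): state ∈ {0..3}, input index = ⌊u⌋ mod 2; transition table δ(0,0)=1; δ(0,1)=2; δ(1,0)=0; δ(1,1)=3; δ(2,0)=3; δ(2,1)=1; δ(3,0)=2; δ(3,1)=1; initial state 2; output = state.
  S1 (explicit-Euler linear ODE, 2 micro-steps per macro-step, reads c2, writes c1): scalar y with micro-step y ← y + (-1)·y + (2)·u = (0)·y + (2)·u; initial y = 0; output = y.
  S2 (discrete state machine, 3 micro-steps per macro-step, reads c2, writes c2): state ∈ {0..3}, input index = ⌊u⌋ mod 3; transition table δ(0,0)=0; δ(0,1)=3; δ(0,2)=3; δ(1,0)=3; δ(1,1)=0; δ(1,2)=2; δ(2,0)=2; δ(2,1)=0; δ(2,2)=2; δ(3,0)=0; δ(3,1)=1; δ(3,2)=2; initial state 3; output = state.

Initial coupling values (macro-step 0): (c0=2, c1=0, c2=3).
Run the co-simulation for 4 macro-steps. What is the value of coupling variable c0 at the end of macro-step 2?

c0 at macro-step 2 = 2

macro 1: S0 reads c1=0 → after 1×micro: 3; S1 reads c2=3 → after 2×micro: 6; S2 reads c2=3 → after 3×micro: 0 ⇒ (c0=3, c1=6, c2=0)
macro 2: S0 reads c1=6 → after 1×micro: 2; S1 reads c2=0 → after 2×micro: 0; S2 reads c2=0 → after 3×micro: 0 ⇒ (c0=2, c1=0, c2=0)
macro 3: S0 reads c1=0 → after 1×micro: 3; S1 reads c2=0 → after 2×micro: 0; S2 reads c2=0 → after 3×micro: 0 ⇒ (c0=3, c1=0, c2=0)
macro 4: S0 reads c1=0 → after 1×micro: 2; S1 reads c2=0 → after 2×micro: 0; S2 reads c2=0 → after 3×micro: 0 ⇒ (c0=2, c1=0, c2=0)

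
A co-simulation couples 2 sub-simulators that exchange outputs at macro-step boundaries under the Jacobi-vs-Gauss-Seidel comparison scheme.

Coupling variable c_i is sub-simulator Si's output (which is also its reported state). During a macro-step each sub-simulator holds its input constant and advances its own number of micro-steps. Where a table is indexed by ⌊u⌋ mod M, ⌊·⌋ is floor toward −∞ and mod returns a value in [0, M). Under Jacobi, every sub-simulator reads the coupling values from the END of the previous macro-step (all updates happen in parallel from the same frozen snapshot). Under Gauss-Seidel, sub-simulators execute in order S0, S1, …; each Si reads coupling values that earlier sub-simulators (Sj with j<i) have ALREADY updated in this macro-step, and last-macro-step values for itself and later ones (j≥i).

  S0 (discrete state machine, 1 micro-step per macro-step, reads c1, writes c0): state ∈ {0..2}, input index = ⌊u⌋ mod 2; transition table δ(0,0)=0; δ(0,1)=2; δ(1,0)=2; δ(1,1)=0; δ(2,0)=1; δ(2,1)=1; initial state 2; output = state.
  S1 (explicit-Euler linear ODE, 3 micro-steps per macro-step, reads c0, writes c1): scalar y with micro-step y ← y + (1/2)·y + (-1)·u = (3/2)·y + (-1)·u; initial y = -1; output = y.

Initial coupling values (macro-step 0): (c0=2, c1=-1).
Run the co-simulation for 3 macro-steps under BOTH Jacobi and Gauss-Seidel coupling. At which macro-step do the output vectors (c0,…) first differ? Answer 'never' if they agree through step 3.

[Jacobi] macro 1: S0 reads c1=-1 → after 1×micro: 1; S1 reads c0=2 → after 3×micro: -103/8 ⇒ (c0=1, c1=-103/8)
[Jacobi] macro 2: S0 reads c1=-103/8 → after 1×micro: 0; S1 reads c0=1 → after 3×micro: -3085/64 ⇒ (c0=0, c1=-3085/64)
[Jacobi] macro 3: S0 reads c1=-3085/64 → after 1×micro: 2; S1 reads c0=0 → after 3×micro: -83295/512 ⇒ (c0=2, c1=-83295/512)
[Gauss-Seidel] macro 1: S0 reads c1=-1 → after 1×micro: 1; S1 reads c0=1 → after 3×micro: -65/8 ⇒ (c0=1, c1=-65/8)
[Gauss-Seidel] macro 2: S0 reads c1=-65/8 → after 1×micro: 0; S1 reads c0=0 → after 3×micro: -1755/64 ⇒ (c0=0, c1=-1755/64)
[Gauss-Seidel] macro 3: S0 reads c1=-1755/64 → after 1×micro: 0; S1 reads c0=0 → after 3×micro: -47385/512 ⇒ (c0=0, c1=-47385/512)

first divergence at macro-step: 1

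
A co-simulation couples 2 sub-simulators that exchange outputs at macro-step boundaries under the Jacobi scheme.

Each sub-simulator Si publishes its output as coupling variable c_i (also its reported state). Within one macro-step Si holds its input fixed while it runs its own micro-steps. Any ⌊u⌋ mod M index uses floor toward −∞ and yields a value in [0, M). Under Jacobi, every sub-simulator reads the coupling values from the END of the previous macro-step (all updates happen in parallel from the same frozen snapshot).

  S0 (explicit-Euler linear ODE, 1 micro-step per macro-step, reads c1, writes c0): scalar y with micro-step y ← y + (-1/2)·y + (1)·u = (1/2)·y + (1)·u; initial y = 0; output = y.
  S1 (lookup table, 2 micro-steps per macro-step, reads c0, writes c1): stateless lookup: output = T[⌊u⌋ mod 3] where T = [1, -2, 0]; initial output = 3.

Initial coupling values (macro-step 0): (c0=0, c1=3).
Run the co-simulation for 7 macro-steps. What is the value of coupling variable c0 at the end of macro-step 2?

macro 1: S0 reads c1=3 → after 1×micro: 3; S1 reads c0=0 → after 2×micro: 1 ⇒ (c0=3, c1=1)
macro 2: S0 reads c1=1 → after 1×micro: 5/2; S1 reads c0=3 → after 2×micro: 1 ⇒ (c0=5/2, c1=1)
macro 3: S0 reads c1=1 → after 1×micro: 9/4; S1 reads c0=5/2 → after 2×micro: 0 ⇒ (c0=9/4, c1=0)
macro 4: S0 reads c1=0 → after 1×micro: 9/8; S1 reads c0=9/4 → after 2×micro: 0 ⇒ (c0=9/8, c1=0)
macro 5: S0 reads c1=0 → after 1×micro: 9/16; S1 reads c0=9/8 → after 2×micro: -2 ⇒ (c0=9/16, c1=-2)
macro 6: S0 reads c1=-2 → after 1×micro: -55/32; S1 reads c0=9/16 → after 2×micro: 1 ⇒ (c0=-55/32, c1=1)
macro 7: S0 reads c1=1 → after 1×micro: 9/64; S1 reads c0=-55/32 → after 2×micro: -2 ⇒ (c0=9/64, c1=-2)

c0 at macro-step 2 = 5/2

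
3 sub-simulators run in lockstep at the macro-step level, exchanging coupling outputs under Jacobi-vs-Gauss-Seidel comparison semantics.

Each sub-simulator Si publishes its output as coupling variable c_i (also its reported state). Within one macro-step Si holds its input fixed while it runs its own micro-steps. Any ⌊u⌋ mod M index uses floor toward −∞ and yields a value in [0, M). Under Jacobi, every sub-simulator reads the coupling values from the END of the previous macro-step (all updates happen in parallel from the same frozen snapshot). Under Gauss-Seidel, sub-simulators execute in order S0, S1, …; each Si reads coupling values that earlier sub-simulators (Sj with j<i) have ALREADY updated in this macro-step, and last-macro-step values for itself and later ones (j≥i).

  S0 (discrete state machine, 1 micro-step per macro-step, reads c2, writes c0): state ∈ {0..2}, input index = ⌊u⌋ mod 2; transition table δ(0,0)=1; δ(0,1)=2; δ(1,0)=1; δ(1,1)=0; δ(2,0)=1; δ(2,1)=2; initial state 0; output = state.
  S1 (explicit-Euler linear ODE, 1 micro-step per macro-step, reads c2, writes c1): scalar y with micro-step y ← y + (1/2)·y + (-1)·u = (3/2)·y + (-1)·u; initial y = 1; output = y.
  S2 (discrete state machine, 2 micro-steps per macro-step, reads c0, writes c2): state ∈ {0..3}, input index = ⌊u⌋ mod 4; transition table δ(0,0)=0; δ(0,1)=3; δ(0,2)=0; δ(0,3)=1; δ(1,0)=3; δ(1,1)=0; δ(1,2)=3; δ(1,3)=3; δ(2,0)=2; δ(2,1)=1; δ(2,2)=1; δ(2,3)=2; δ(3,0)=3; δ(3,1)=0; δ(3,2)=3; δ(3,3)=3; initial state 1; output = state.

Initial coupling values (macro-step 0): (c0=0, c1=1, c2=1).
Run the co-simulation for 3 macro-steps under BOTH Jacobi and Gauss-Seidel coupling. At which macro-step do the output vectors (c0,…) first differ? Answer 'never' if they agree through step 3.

first divergence at macro-step: never

[Jacobi] macro 1: S0 reads c2=1 → after 1×micro: 2; S1 reads c2=1 → after 1×micro: 1/2; S2 reads c0=0 → after 2×micro: 3 ⇒ (c0=2, c1=1/2, c2=3)
[Jacobi] macro 2: S0 reads c2=3 → after 1×micro: 2; S1 reads c2=3 → after 1×micro: -9/4; S2 reads c0=2 → after 2×micro: 3 ⇒ (c0=2, c1=-9/4, c2=3)
[Jacobi] macro 3: S0 reads c2=3 → after 1×micro: 2; S1 reads c2=3 → after 1×micro: -51/8; S2 reads c0=2 → after 2×micro: 3 ⇒ (c0=2, c1=-51/8, c2=3)
[Gauss-Seidel] macro 1: S0 reads c2=1 → after 1×micro: 2; S1 reads c2=1 → after 1×micro: 1/2; S2 reads c0=2 → after 2×micro: 3 ⇒ (c0=2, c1=1/2, c2=3)
[Gauss-Seidel] macro 2: S0 reads c2=3 → after 1×micro: 2; S1 reads c2=3 → after 1×micro: -9/4; S2 reads c0=2 → after 2×micro: 3 ⇒ (c0=2, c1=-9/4, c2=3)
[Gauss-Seidel] macro 3: S0 reads c2=3 → after 1×micro: 2; S1 reads c2=3 → after 1×micro: -51/8; S2 reads c0=2 → after 2×micro: 3 ⇒ (c0=2, c1=-51/8, c2=3)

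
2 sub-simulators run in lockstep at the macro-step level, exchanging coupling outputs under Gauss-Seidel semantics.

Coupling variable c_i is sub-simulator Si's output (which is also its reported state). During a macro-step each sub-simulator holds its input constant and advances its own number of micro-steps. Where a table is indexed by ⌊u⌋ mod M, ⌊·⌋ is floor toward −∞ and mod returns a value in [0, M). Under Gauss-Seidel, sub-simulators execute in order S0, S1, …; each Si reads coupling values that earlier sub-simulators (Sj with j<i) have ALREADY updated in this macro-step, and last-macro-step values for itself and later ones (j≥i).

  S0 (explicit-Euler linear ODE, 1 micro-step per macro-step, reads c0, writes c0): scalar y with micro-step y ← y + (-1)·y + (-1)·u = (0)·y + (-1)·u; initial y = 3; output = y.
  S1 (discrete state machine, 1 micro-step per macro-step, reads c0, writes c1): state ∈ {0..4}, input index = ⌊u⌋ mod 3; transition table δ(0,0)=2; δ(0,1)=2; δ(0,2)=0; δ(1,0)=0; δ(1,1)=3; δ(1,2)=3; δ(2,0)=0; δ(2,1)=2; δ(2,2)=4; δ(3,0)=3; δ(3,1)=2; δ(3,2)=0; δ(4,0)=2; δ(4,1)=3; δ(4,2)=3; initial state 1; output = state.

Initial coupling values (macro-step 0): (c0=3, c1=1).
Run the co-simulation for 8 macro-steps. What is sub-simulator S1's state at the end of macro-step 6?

macro 1: S0 reads c0=3 → after 1×micro: -3; S1 reads c0=-3 → after 1×micro: 0 ⇒ (c0=-3, c1=0)
macro 2: S0 reads c0=-3 → after 1×micro: 3; S1 reads c0=3 → after 1×micro: 2 ⇒ (c0=3, c1=2)
macro 3: S0 reads c0=3 → after 1×micro: -3; S1 reads c0=-3 → after 1×micro: 0 ⇒ (c0=-3, c1=0)
macro 4: S0 reads c0=-3 → after 1×micro: 3; S1 reads c0=3 → after 1×micro: 2 ⇒ (c0=3, c1=2)
macro 5: S0 reads c0=3 → after 1×micro: -3; S1 reads c0=-3 → after 1×micro: 0 ⇒ (c0=-3, c1=0)
macro 6: S0 reads c0=-3 → after 1×micro: 3; S1 reads c0=3 → after 1×micro: 2 ⇒ (c0=3, c1=2)
macro 7: S0 reads c0=3 → after 1×micro: -3; S1 reads c0=-3 → after 1×micro: 0 ⇒ (c0=-3, c1=0)
macro 8: S0 reads c0=-3 → after 1×micro: 3; S1 reads c0=3 → after 1×micro: 2 ⇒ (c0=3, c1=2)

S1 state at macro-step 6 = 2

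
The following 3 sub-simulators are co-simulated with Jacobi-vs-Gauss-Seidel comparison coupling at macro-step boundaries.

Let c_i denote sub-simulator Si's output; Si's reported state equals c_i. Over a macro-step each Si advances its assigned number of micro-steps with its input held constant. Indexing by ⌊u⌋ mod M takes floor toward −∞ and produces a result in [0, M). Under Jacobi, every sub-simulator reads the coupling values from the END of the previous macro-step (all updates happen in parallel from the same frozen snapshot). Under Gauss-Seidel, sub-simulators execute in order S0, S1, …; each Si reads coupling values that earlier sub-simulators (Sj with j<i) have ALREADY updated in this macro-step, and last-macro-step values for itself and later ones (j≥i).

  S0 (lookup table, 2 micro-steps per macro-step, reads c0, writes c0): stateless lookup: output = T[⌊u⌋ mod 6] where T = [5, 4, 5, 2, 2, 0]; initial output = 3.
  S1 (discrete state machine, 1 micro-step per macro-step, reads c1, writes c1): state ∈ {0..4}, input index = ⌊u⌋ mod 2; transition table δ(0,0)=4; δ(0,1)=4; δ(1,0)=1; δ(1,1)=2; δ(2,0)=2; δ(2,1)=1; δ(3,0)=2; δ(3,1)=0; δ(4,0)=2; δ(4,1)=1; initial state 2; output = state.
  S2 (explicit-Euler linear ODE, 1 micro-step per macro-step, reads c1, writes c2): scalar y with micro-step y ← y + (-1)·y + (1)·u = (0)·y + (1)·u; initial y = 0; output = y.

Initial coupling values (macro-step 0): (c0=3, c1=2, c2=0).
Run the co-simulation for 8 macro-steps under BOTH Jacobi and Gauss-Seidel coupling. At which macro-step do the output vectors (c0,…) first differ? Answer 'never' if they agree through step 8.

first divergence at macro-step: never

[Jacobi] macro 1: S0 reads c0=3 → after 2×micro: 2; S1 reads c1=2 → after 1×micro: 2; S2 reads c1=2 → after 1×micro: 2 ⇒ (c0=2, c1=2, c2=2)
[Jacobi] macro 2: S0 reads c0=2 → after 2×micro: 5; S1 reads c1=2 → after 1×micro: 2; S2 reads c1=2 → after 1×micro: 2 ⇒ (c0=5, c1=2, c2=2)
[Jacobi] macro 3: S0 reads c0=5 → after 2×micro: 0; S1 reads c1=2 → after 1×micro: 2; S2 reads c1=2 → after 1×micro: 2 ⇒ (c0=0, c1=2, c2=2)
[Jacobi] macro 4: S0 reads c0=0 → after 2×micro: 5; S1 reads c1=2 → after 1×micro: 2; S2 reads c1=2 → after 1×micro: 2 ⇒ (c0=5, c1=2, c2=2)
[Jacobi] macro 5: S0 reads c0=5 → after 2×micro: 0; S1 reads c1=2 → after 1×micro: 2; S2 reads c1=2 → after 1×micro: 2 ⇒ (c0=0, c1=2, c2=2)
[Jacobi] macro 6: S0 reads c0=0 → after 2×micro: 5; S1 reads c1=2 → after 1×micro: 2; S2 reads c1=2 → after 1×micro: 2 ⇒ (c0=5, c1=2, c2=2)
[Jacobi] macro 7: S0 reads c0=5 → after 2×micro: 0; S1 reads c1=2 → after 1×micro: 2; S2 reads c1=2 → after 1×micro: 2 ⇒ (c0=0, c1=2, c2=2)
[Jacobi] macro 8: S0 reads c0=0 → after 2×micro: 5; S1 reads c1=2 → after 1×micro: 2; S2 reads c1=2 → after 1×micro: 2 ⇒ (c0=5, c1=2, c2=2)
[Gauss-Seidel] macro 1: S0 reads c0=3 → after 2×micro: 2; S1 reads c1=2 → after 1×micro: 2; S2 reads c1=2 → after 1×micro: 2 ⇒ (c0=2, c1=2, c2=2)
[Gauss-Seidel] macro 2: S0 reads c0=2 → after 2×micro: 5; S1 reads c1=2 → after 1×micro: 2; S2 reads c1=2 → after 1×micro: 2 ⇒ (c0=5, c1=2, c2=2)
[Gauss-Seidel] macro 3: S0 reads c0=5 → after 2×micro: 0; S1 reads c1=2 → after 1×micro: 2; S2 reads c1=2 → after 1×micro: 2 ⇒ (c0=0, c1=2, c2=2)
[Gauss-Seidel] macro 4: S0 reads c0=0 → after 2×micro: 5; S1 reads c1=2 → after 1×micro: 2; S2 reads c1=2 → after 1×micro: 2 ⇒ (c0=5, c1=2, c2=2)
[Gauss-Seidel] macro 5: S0 reads c0=5 → after 2×micro: 0; S1 reads c1=2 → after 1×micro: 2; S2 reads c1=2 → after 1×micro: 2 ⇒ (c0=0, c1=2, c2=2)
[Gauss-Seidel] macro 6: S0 reads c0=0 → after 2×micro: 5; S1 reads c1=2 → after 1×micro: 2; S2 reads c1=2 → after 1×micro: 2 ⇒ (c0=5, c1=2, c2=2)
[Gauss-Seidel] macro 7: S0 reads c0=5 → after 2×micro: 0; S1 reads c1=2 → after 1×micro: 2; S2 reads c1=2 → after 1×micro: 2 ⇒ (c0=0, c1=2, c2=2)
[Gauss-Seidel] macro 8: S0 reads c0=0 → after 2×micro: 5; S1 reads c1=2 → after 1×micro: 2; S2 reads c1=2 → after 1×micro: 2 ⇒ (c0=5, c1=2, c2=2)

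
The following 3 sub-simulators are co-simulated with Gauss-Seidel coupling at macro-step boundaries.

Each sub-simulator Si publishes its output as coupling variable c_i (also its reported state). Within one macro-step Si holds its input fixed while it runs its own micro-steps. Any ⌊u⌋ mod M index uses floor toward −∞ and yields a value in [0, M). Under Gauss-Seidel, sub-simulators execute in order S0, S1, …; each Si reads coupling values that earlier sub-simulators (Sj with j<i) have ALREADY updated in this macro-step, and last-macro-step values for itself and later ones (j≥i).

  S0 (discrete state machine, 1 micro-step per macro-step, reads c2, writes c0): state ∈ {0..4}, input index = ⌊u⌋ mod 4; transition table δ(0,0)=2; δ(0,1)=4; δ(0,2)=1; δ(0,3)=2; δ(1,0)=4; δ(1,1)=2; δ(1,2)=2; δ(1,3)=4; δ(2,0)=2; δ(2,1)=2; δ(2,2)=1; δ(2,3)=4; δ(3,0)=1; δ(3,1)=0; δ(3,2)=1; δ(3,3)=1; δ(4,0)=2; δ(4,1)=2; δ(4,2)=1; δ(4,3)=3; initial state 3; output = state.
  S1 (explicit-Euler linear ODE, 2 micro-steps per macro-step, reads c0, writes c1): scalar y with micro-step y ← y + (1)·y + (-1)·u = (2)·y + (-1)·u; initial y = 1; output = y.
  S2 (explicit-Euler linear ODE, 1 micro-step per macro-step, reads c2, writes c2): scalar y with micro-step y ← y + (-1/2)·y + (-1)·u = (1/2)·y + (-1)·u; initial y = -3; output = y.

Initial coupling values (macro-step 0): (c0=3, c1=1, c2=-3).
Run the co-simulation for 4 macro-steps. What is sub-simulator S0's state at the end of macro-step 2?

S0 state at macro-step 2 = 4

macro 1: S0 reads c2=-3 → after 1×micro: 0; S1 reads c0=0 → after 2×micro: 4; S2 reads c2=-3 → after 1×micro: 3/2 ⇒ (c0=0, c1=4, c2=3/2)
macro 2: S0 reads c2=3/2 → after 1×micro: 4; S1 reads c0=4 → after 2×micro: 4; S2 reads c2=3/2 → after 1×micro: -3/4 ⇒ (c0=4, c1=4, c2=-3/4)
macro 3: S0 reads c2=-3/4 → after 1×micro: 3; S1 reads c0=3 → after 2×micro: 7; S2 reads c2=-3/4 → after 1×micro: 3/8 ⇒ (c0=3, c1=7, c2=3/8)
macro 4: S0 reads c2=3/8 → after 1×micro: 1; S1 reads c0=1 → after 2×micro: 25; S2 reads c2=3/8 → after 1×micro: -3/16 ⇒ (c0=1, c1=25, c2=-3/16)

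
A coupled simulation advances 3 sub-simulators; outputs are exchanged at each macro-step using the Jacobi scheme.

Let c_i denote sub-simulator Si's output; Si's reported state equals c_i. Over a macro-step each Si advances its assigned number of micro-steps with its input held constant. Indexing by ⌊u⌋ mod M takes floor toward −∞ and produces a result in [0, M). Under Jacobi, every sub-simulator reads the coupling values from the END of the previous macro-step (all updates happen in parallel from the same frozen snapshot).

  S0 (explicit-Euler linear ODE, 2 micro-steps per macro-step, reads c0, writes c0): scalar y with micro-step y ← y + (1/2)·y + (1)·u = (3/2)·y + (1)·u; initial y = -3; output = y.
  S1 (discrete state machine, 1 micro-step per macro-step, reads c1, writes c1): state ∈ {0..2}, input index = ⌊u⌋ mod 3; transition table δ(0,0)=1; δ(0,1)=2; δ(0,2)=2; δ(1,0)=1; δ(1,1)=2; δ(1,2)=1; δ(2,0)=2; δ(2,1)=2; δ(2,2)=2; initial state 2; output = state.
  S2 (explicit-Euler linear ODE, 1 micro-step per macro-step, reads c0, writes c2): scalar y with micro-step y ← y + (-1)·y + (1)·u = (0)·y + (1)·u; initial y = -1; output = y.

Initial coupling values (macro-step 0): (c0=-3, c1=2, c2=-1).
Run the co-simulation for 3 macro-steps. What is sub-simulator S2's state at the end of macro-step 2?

macro 1: S0 reads c0=-3 → after 2×micro: -57/4; S1 reads c1=2 → after 1×micro: 2; S2 reads c0=-3 → after 1×micro: -3 ⇒ (c0=-57/4, c1=2, c2=-3)
macro 2: S0 reads c0=-57/4 → after 2×micro: -1083/16; S1 reads c1=2 → after 1×micro: 2; S2 reads c0=-57/4 → after 1×micro: -57/4 ⇒ (c0=-1083/16, c1=2, c2=-57/4)
macro 3: S0 reads c0=-1083/16 → after 2×micro: -20577/64; S1 reads c1=2 → after 1×micro: 2; S2 reads c0=-1083/16 → after 1×micro: -1083/16 ⇒ (c0=-20577/64, c1=2, c2=-1083/16)

S2 state at macro-step 2 = -57/4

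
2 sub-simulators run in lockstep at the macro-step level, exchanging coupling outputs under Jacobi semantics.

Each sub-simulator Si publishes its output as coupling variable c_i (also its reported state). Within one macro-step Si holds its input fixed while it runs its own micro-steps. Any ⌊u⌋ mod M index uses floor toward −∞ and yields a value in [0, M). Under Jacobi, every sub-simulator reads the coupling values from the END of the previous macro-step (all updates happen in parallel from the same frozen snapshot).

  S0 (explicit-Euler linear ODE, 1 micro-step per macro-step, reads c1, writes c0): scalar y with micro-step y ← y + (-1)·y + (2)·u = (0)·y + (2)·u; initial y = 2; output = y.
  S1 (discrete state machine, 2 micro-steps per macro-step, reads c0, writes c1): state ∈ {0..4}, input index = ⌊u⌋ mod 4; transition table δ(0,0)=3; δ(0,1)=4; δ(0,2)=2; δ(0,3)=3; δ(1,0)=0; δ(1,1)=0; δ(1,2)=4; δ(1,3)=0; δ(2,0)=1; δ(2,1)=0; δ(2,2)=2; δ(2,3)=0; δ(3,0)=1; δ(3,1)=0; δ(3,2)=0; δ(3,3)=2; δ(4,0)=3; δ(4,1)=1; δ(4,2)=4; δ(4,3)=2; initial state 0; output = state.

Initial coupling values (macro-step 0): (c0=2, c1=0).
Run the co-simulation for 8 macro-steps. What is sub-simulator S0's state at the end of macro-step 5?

S0 state at macro-step 5 = 6

macro 1: S0 reads c1=0 → after 1×micro: 0; S1 reads c0=2 → after 2×micro: 2 ⇒ (c0=0, c1=2)
macro 2: S0 reads c1=2 → after 1×micro: 4; S1 reads c0=0 → after 2×micro: 0 ⇒ (c0=4, c1=0)
macro 3: S0 reads c1=0 → after 1×micro: 0; S1 reads c0=4 → after 2×micro: 1 ⇒ (c0=0, c1=1)
macro 4: S0 reads c1=1 → after 1×micro: 2; S1 reads c0=0 → after 2×micro: 3 ⇒ (c0=2, c1=3)
macro 5: S0 reads c1=3 → after 1×micro: 6; S1 reads c0=2 → after 2×micro: 2 ⇒ (c0=6, c1=2)
macro 6: S0 reads c1=2 → after 1×micro: 4; S1 reads c0=6 → after 2×micro: 2 ⇒ (c0=4, c1=2)
macro 7: S0 reads c1=2 → after 1×micro: 4; S1 reads c0=4 → after 2×micro: 0 ⇒ (c0=4, c1=0)
macro 8: S0 reads c1=0 → after 1×micro: 0; S1 reads c0=4 → after 2×micro: 1 ⇒ (c0=0, c1=1)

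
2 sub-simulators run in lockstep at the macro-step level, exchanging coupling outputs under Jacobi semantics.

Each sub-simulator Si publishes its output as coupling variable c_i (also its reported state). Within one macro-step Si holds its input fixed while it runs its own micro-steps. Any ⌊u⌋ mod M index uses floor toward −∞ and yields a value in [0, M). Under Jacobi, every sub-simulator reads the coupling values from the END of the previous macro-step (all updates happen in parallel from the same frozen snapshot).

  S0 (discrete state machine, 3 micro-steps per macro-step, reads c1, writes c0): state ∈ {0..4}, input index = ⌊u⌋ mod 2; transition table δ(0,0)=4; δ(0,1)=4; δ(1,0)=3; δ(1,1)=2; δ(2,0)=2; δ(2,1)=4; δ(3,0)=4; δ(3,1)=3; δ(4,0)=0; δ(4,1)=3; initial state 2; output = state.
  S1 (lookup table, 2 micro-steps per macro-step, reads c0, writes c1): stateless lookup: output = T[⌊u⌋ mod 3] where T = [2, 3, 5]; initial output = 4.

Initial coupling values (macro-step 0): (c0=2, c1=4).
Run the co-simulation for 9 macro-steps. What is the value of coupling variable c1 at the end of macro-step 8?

macro 1: S0 reads c1=4 → after 3×micro: 2; S1 reads c0=2 → after 2×micro: 5 ⇒ (c0=2, c1=5)
macro 2: S0 reads c1=5 → after 3×micro: 3; S1 reads c0=2 → after 2×micro: 5 ⇒ (c0=3, c1=5)
macro 3: S0 reads c1=5 → after 3×micro: 3; S1 reads c0=3 → after 2×micro: 2 ⇒ (c0=3, c1=2)
macro 4: S0 reads c1=2 → after 3×micro: 4; S1 reads c0=3 → after 2×micro: 2 ⇒ (c0=4, c1=2)
macro 5: S0 reads c1=2 → after 3×micro: 0; S1 reads c0=4 → after 2×micro: 3 ⇒ (c0=0, c1=3)
macro 6: S0 reads c1=3 → after 3×micro: 3; S1 reads c0=0 → after 2×micro: 2 ⇒ (c0=3, c1=2)
macro 7: S0 reads c1=2 → after 3×micro: 4; S1 reads c0=3 → after 2×micro: 2 ⇒ (c0=4, c1=2)
macro 8: S0 reads c1=2 → after 3×micro: 0; S1 reads c0=4 → after 2×micro: 3 ⇒ (c0=0, c1=3)
macro 9: S0 reads c1=3 → after 3×micro: 3; S1 reads c0=0 → after 2×micro: 2 ⇒ (c0=3, c1=2)

c1 at macro-step 8 = 3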